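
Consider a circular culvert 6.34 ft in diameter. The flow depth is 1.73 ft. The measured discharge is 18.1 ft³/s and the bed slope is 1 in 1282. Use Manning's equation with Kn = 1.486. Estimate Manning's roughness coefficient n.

For a circular section of diameter D = 6.34 ft at depth y = 1.73 ft, the central angle is θ = 2 arccos(1 − 2y/D) = 2.199 rad. Then A = (D²/8)(θ − sin θ) = 6.98 ft² and P = Dθ/2 = 6.969 ft.
Hydraulic radius R = A/P = 6.98/6.969 = 1.001 ft.
Rearranging Manning's equation: n = (1.486/Q) A R^(2/3) S^(1/2) = (1.486/18.1) × 6.98 × 1.001^(2/3) × √0.00078 = 0.016.

n = 0.016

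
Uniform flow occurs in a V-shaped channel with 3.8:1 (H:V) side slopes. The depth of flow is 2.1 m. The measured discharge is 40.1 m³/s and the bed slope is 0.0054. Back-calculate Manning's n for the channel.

For a triangular section with side slope z = 3.8: A = zy² = 3.8×2.1² = 16.76 m²; P = 2y√(1+z²) = 2×2.1×3.929 = 16.5 m.
Hydraulic radius R = A/P = 16.76/16.5 = 1.015 m.
Rearranging Manning's equation: n = (1/Q) A R^(2/3) S^(1/2) = (1/40.1) × 16.76 × 1.015^(2/3) × √0.0054 = 0.031.

n = 0.031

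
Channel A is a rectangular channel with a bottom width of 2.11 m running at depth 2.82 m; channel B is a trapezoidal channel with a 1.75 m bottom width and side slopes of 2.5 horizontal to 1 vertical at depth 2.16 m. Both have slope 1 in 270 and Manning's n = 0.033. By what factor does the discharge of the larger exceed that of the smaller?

3.41

Channel A: Flow area A = b·y = 2.11 × 2.82 = 5.95 m². Wetted perimeter P = b + 2y = 2.11 + 2×2.82 = 7.75 m. Hydraulic radius R = A/P = 5.95/7.75 = 0.7678 m. Q_A = (1/0.033)·5.95·0.7678^(2/3)·√0.003704 = 9.201 m³/s.
Channel B: With bottom width b = 1.75 m and side slope z = 2.5: A = (b + zy)y = (1.75 + 2.5×2.16)×2.16 = 15.44 m²; P = b + 2y√(1+z²) = 1.75 + 2×2.16×2.693 = 13.38 m. Hydraulic radius R = A/P = 15.44/13.38 = 1.154 m. Q_B = (1/0.033)·15.44·1.154^(2/3)·√0.003704 = 31.34 m³/s.
The larger discharge is 31.34 m³/s and the smaller is 9.201 m³/s; the ratio is 3.41.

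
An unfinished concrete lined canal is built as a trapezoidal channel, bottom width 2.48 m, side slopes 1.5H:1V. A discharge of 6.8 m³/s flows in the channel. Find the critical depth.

At critical depth, Q² T / (g A³) = 1, i.e. A³/T = Q²/g = 6.8²/9.81 = 4.714.
Try y = 0.683 m: A³/T = 3.028 — low.
Try y = 0.977 m: A³/T = 10.59 — high.
Try y = 0.777 m: A³/T = 4.724 — ≈ 4.714.

y_c = 0.777 m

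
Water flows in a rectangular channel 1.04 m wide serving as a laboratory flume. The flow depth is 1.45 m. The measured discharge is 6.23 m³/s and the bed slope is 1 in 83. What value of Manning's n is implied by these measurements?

Flow area A = b·y = 1.04 × 1.45 = 1.508 m². Wetted perimeter P = b + 2y = 1.04 + 2×1.45 = 3.94 m.
Hydraulic radius R = A/P = 1.508/3.94 = 0.3827 m.
Rearranging Manning's equation: n = (1/Q) A R^(2/3) S^(1/2) = (1/6.23) × 1.508 × 0.3827^(2/3) × √0.01205 = 0.014.

n = 0.014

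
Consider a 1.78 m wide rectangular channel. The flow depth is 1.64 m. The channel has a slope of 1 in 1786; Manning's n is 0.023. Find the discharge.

Flow area A = b·y = 1.78 × 1.64 = 2.919 m². Wetted perimeter P = b + 2y = 1.78 + 2×1.64 = 5.06 m.
Hydraulic radius R = A/P = 2.919/5.06 = 0.5769 m.
Manning's equation: Q = (1/n) A R^(2/3) S^(1/2) = (1/0.023) × 2.919 × 0.5769^(2/3) × 0.0005599^(1/2) = 2.08 m³/s.

Q = 2.08 m³/s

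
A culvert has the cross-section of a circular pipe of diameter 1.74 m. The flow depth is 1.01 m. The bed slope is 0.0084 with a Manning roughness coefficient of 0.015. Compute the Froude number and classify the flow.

For a circular section of diameter D = 1.74 m at depth y = 1.01 m, the central angle is θ = 2 arccos(1 − 2y/D) = 3.465 rad. Then A = (D²/8)(θ − sin θ) = 1.431 m² and P = Dθ/2 = 3.014 m.
Hydraulic radius R = A/P = 1.431/3.014 = 0.4749 m.
V = (1/n) R^(2/3) √S = (1/0.015) × 0.4749^(2/3) × √0.0084 = 3.719 m/s. Hydraulic depth D_h = A/T = 1.431/1.717 = 0.8336 m.
Froude number Fr = V/√(g·D_h) = 3.719/√(9.81×0.8336) = 1.3, which is greater than 1, so the flow is supercritical.

supercritical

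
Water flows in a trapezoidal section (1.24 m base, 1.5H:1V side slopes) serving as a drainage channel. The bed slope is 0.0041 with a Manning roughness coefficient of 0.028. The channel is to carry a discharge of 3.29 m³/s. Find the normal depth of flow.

Manning's equation rearranged: A R^(2/3) = nQ / (1·√S) = 0.028 × 3.29 / (√0.0041) = 1.439.
At y = 0.784 m: A R^(2/3) = 1.138 — too small.
At y = 1.11 m: A R^(2/3) = 2.332 — too large.
At y = 0.88 m: A R^(2/3) = 1.439 — matches.

y_n = 0.88 m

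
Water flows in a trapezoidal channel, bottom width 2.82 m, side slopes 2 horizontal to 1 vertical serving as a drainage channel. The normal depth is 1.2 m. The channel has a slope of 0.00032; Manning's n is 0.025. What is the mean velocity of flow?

V = 0.599 m/s

With bottom width b = 2.82 m and side slope z = 2: A = (b + zy)y = (2.82 + 2×1.2)×1.2 = 6.264 m²; P = b + 2y√(1+z²) = 2.82 + 2×1.2×2.236 = 8.187 m.
Hydraulic radius R = A/P = 6.264/8.187 = 0.7652 m.
From Manning's equation, V = (1/n) R^(2/3) S^(1/2) = (1/0.025) × 0.7652^(2/3) × 0.00032^(1/2) = 0.599 m/s.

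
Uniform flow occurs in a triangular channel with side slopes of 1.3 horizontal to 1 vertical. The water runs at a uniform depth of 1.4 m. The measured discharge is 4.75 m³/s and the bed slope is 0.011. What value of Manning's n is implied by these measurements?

n = 0.038

For a triangular section with side slope z = 1.3: A = zy² = 1.3×1.4² = 2.548 m²; P = 2y√(1+z²) = 2×1.4×1.64 = 4.592 m.
Hydraulic radius R = A/P = 2.548/4.592 = 0.5548 m.
Rearranging Manning's equation: n = (1/Q) A R^(2/3) S^(1/2) = (1/4.75) × 2.548 × 0.5548^(2/3) × √0.011 = 0.038.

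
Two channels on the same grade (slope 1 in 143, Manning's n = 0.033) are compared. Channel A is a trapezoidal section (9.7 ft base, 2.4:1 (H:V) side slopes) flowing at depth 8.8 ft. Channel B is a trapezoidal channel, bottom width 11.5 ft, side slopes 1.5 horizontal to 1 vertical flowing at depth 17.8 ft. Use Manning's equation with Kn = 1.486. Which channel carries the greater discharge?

Channel A: With bottom width b = 9.7 ft and side slope z = 2.4: A = (b + zy)y = (9.7 + 2.4×8.8)×8.8 = 271.2 ft²; P = b + 2y√(1+z²) = 9.7 + 2×8.8×2.6 = 55.46 ft. Hydraulic radius R = A/P = 271.2/55.46 = 4.89 ft. Q_A = (1.486/0.033)·271.2·4.89^(2/3)·√0.006993 = 2942 ft³/s.
Channel B: With bottom width b = 11.5 ft and side slope z = 1.5: A = (b + zy)y = (11.5 + 1.5×17.8)×17.8 = 680 ft²; P = b + 2y√(1+z²) = 11.5 + 2×17.8×1.803 = 75.68 ft. Hydraulic radius R = A/P = 680/75.68 = 8.985 ft. Q_B = (1.486/0.033)·680·8.985^(2/3)·√0.006993 = 11070 ft³/s.
Q_A = 2942 ft³/s vs Q_B = 11070 ft³/s, so channel B carries more.

channel B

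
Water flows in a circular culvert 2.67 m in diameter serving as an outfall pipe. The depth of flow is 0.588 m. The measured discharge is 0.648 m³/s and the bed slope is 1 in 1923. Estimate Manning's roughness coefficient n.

For a circular section of diameter D = 2.67 m at depth y = 0.588 m, the central angle is θ = 2 arccos(1 − 2y/D) = 1.954 rad. Then A = (D²/8)(θ − sin θ) = 0.9146 m² and P = Dθ/2 = 2.608 m.
Hydraulic radius R = A/P = 0.9146/2.608 = 0.3506 m.
Rearranging Manning's equation: n = (1/Q) A R^(2/3) S^(1/2) = (1/0.648) × 0.9146 × 0.3506^(2/3) × √0.00052 = 0.016.

n = 0.016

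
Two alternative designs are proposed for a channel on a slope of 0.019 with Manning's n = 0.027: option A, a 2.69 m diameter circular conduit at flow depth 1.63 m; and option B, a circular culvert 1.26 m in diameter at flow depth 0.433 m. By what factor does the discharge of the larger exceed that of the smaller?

20.3

Channel A: For a circular section of diameter D = 2.69 m at depth y = 1.63 m, the central angle is θ = 2 arccos(1 − 2y/D) = 3.569 rad. Then A = (D²/8)(θ − sin θ) = 3.602 m² and P = Dθ/2 = 4.8 m. Hydraulic radius R = A/P = 3.602/4.8 = 0.7505 m. Q_A = (1/0.027)·3.602·0.7505^(2/3)·√0.019 = 15.19 m³/s.
Channel B: For a circular section of diameter D = 1.26 m at depth y = 0.433 m, the central angle is θ = 2 arccos(1 − 2y/D) = 2.506 rad. Then A = (D²/8)(θ − sin θ) = 0.3793 m² and P = Dθ/2 = 1.578 m. Hydraulic radius R = A/P = 0.3793/1.578 = 0.2403 m. Q_B = (1/0.027)·0.3793·0.2403^(2/3)·√0.019 = 0.7486 m³/s.
The larger discharge is 15.19 m³/s and the smaller is 0.7486 m³/s; the ratio is 20.3.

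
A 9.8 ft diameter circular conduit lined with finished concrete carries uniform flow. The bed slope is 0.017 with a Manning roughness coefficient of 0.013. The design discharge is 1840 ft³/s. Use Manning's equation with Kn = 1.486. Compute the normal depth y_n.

Manning's equation rearranged: A R^(2/3) = nQ / (1.486·√S) = 0.013 × 1840 / (1.486 × √0.017) = 123.5.
Trying y = 7.88 ft: A R^(2/3) = 134.7 — high.
Trying y = 7.27 ft: A R^(2/3) = 123.4 — matches.

y_n = 7.27 ft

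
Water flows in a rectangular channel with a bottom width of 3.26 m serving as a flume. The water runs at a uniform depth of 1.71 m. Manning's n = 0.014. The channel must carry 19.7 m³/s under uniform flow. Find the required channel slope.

Flow area A = b·y = 3.26 × 1.71 = 5.575 m². Wetted perimeter P = b + 2y = 3.26 + 2×1.71 = 6.68 m.
Hydraulic radius R = A/P = 5.575/6.68 = 0.8345 m.
From Manning's equation, S = [nQ / (1 A R^(2/3))]² = [0.014 × 19.7 / (1 × 5.575 × 0.8345^(2/3))]² = 0.00312.

S = 0.00312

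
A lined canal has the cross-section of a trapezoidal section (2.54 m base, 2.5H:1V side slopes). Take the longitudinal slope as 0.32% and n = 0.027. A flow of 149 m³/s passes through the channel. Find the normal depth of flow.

Manning's equation rearranged: A R^(2/3) = nQ / (1·√S) = 0.027 × 149 / (√0.0032) = 71.12.
At y = 2.59 m: A R^(2/3) = 29.44 — low.
At y = 3.77 m: A R^(2/3) = 71 — ≈ 71.12.

y_n = 3.77 m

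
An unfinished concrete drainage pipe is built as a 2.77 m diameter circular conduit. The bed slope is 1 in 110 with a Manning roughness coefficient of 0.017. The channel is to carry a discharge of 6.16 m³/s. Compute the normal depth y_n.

y_n = 0.909 m

Manning's equation rearranged: A R^(2/3) = nQ / (1·√S) = 0.017 × 6.16 / (√0.009091) = 1.098.
At y = 1.09 m: A R^(2/3) = 1.543 — too large.
At y = 0.669 m: A R^(2/3) = 0.6033 — too small.
At y = 0.909 m: A R^(2/3) = 1.098 — close enough.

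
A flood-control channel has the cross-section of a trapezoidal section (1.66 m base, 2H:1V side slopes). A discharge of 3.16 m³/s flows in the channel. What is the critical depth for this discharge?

y_c = 0.568 m

At critical depth, Q² T / (g A³) = 1, i.e. A³/T = Q²/g = 3.16²/9.81 = 1.018.
Trying y = 0.706 m: A³/T = 2.275 — too large.
Trying y = 0.415 m: A³/T = 0.3324 — too small.
Trying y = 0.568 m: A³/T = 1.019 — close enough.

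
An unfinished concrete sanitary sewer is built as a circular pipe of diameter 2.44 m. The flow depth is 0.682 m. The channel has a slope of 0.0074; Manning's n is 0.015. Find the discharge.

Q = 3.29 m³/s

For a circular section of diameter D = 2.44 m at depth y = 0.682 m, the central angle is θ = 2 arccos(1 − 2y/D) = 2.228 rad. Then A = (D²/8)(θ − sin θ) = 1.069 m² and P = Dθ/2 = 2.718 m.
Hydraulic radius R = A/P = 1.069/2.718 = 0.3933 m.
Manning's equation: Q = (1/n) A R^(2/3) S^(1/2) = (1/0.015) × 1.069 × 0.3933^(2/3) × 0.0074^(1/2) = 3.29 m³/s.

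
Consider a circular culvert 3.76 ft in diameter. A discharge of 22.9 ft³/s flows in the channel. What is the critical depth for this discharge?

y_c = 1.44 ft

At critical depth, Q² T / (g A³) = 1, i.e. A³/T = Q²/g = 22.9²/32.2 = 16.29.
Trying y = 1.77 ft: A³/T = 36.15 — too large.
Trying y = 1.44 ft: A³/T = 16.39 — ≈ 16.29.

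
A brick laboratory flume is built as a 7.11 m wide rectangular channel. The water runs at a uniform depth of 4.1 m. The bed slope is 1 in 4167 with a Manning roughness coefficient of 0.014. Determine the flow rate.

Q = 49.6 m³/s

Flow area A = b·y = 7.11 × 4.1 = 29.15 m². Wetted perimeter P = b + 2y = 7.11 + 2×4.1 = 15.31 m.
Hydraulic radius R = A/P = 29.15/15.31 = 1.904 m.
Manning's equation: Q = (1/n) A R^(2/3) S^(1/2) = (1/0.014) × 29.15 × 1.904^(2/3) × 0.00024^(1/2) = 49.6 m³/s.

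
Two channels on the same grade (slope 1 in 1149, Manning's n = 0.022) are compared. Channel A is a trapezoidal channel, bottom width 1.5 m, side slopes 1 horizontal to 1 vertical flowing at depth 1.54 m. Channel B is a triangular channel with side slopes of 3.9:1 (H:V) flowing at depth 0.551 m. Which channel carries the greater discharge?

Channel A: With bottom width b = 1.5 m and side slope z = 1: A = (b + zy)y = (1.5 + 1×1.54)×1.54 = 4.682 m²; P = b + 2y√(1+z²) = 1.5 + 2×1.54×1.414 = 5.856 m. Hydraulic radius R = A/P = 4.682/5.856 = 0.7995 m. Q_A = (1/0.022)·4.682·0.7995^(2/3)·√0.0008703 = 5.408 m³/s.
Channel B: For a triangular section with side slope z = 3.9: A = zy² = 3.9×0.551² = 1.184 m²; P = 2y√(1+z²) = 2×0.551×4.026 = 4.437 m. Hydraulic radius R = A/P = 1.184/4.437 = 0.2669 m. Q_B = (1/0.022)·1.184·0.2669^(2/3)·√0.0008703 = 0.6581 m³/s.
Q_A = 5.408 m³/s vs Q_B = 0.6581 m³/s, so channel A carries more.

channel A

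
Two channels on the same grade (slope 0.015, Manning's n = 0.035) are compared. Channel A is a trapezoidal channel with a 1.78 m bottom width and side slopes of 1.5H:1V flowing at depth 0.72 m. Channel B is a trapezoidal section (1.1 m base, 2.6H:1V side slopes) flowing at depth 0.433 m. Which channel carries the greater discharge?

channel A

Channel A: With bottom width b = 1.78 m and side slope z = 1.5: A = (b + zy)y = (1.78 + 1.5×0.72)×0.72 = 2.059 m²; P = b + 2y√(1+z²) = 1.78 + 2×0.72×1.803 = 4.376 m. Hydraulic radius R = A/P = 2.059/4.376 = 0.4706 m. Q_A = (1/0.035)·2.059·0.4706^(2/3)·√0.015 = 4.359 m³/s.
Channel B: With bottom width b = 1.1 m and side slope z = 2.6: A = (b + zy)y = (1.1 + 2.6×0.433)×0.433 = 0.9638 m²; P = b + 2y√(1+z²) = 1.1 + 2×0.433×2.786 = 3.512 m. Hydraulic radius R = A/P = 0.9638/3.512 = 0.2744 m. Q_B = (1/0.035)·0.9638·0.2744^(2/3)·√0.015 = 1.424 m³/s.
Q_A = 4.359 m³/s vs Q_B = 1.424 m³/s, so channel A carries more.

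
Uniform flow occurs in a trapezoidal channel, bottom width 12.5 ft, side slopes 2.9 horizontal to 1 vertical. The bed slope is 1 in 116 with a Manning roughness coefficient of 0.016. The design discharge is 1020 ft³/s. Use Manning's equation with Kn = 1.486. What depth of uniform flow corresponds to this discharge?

y_n = 3.22 ft

Manning's equation rearranged: A R^(2/3) = nQ / (1.486·√S) = 0.016 × 1020 / (1.486 × √0.008621) = 118.3.
Try y = 2.62 ft: A R^(2/3) = 79.15 — short.
Try y = 3.92 ft: A R^(2/3) = 175.1 — over.
Try y = 3.22 ft: A R^(2/3) = 118.2 — matches.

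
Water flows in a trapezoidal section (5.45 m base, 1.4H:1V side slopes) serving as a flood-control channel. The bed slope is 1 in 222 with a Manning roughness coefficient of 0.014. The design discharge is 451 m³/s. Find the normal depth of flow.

y_n = 4.41 m

Manning's equation rearranged: A R^(2/3) = nQ / (1·√S) = 0.014 × 451 / (√0.004505) = 94.08.
Try y = 3.68 m: A R^(2/3) = 65.07 — low.
Try y = 5.32 m: A R^(2/3) = 139.2 — high.
Try y = 4.41 m: A R^(2/3) = 94.06 — ≈ 94.08.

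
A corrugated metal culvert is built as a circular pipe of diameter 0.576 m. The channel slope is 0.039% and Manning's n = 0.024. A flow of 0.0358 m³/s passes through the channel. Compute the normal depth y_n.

Manning's equation rearranged: A R^(2/3) = nQ / (1·√S) = 0.024 × 0.0358 / (√0.00039) = 0.04351.
At y = 0.399 m: A R^(2/3) = 0.05912 — high.
At y = 0.233 m: A R^(2/3) = 0.02462 — low.
At y = 0.324 m: A R^(2/3) = 0.04347 — matches.

y_n = 0.324 m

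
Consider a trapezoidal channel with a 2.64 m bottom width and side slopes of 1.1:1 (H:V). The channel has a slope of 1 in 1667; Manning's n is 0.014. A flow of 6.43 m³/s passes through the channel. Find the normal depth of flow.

y_n = 1.15 m

Manning's equation rearranged: A R^(2/3) = nQ / (1·√S) = 0.014 × 6.43 / (√0.0005999) = 3.675.
Try y = 1.39 m: A R^(2/3) = 5.223 — high.
Try y = 1.15 m: A R^(2/3) = 3.678 — matches.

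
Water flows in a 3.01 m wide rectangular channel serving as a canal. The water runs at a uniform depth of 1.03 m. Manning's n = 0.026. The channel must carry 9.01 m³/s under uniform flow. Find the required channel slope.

S = 0.011

Flow area A = b·y = 3.01 × 1.03 = 3.1 m². Wetted perimeter P = b + 2y = 3.01 + 2×1.03 = 5.07 m.
Hydraulic radius R = A/P = 3.1/5.07 = 0.6115 m.
From Manning's equation, S = [nQ / (1 A R^(2/3))]² = [0.026 × 9.01 / (1 × 3.1 × 0.6115^(2/3))]² = 0.011.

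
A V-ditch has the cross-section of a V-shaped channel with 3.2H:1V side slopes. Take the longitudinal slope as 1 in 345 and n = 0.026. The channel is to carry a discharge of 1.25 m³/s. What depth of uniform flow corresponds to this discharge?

Manning's equation rearranged: A R^(2/3) = nQ / (1·√S) = 0.026 × 1.25 / (√0.002899) = 0.6037.
At y = 0.779 m: A R^(2/3) = 1.004 — over.
At y = 0.561 m: A R^(2/3) = 0.4184 — short.
At y = 0.644 m: A R^(2/3) = 0.6044 — matches.

y_n = 0.644 m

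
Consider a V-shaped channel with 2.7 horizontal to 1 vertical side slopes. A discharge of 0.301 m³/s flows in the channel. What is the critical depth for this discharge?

y_c = 0.303 m

At critical depth, Q² T / (g A³) = 1, i.e. A³/T = Q²/g = 0.301²/9.81 = 0.009236.
At y = 0.266 m: A³/T = 0.004854 — low.
At y = 0.378 m: A³/T = 0.02813 — high.
At y = 0.303 m: A³/T = 0.009309 — ≈ 0.009236.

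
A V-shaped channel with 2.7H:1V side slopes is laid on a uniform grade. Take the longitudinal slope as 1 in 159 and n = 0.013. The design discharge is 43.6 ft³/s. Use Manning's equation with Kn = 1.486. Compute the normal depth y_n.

Manning's equation rearranged: A R^(2/3) = nQ / (1.486·√S) = 0.013 × 43.6 / (1.486 × √0.006289) = 4.81.
Trying y = 1.24 ft: A R^(2/3) = 2.892 — low.
Trying y = 1.73 ft: A R^(2/3) = 7.028 — high.
Trying y = 1.5 ft: A R^(2/3) = 4.804 — close enough.

y_n = 1.5 ft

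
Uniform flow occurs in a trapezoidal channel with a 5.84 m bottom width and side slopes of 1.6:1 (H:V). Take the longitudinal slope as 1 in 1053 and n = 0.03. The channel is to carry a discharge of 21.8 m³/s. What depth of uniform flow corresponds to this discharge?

Manning's equation rearranged: A R^(2/3) = nQ / (1·√S) = 0.03 × 21.8 / (√0.0009497) = 21.22.
At y = 1.74 m: A R^(2/3) = 17.03 — short.
At y = 2.32 m: A R^(2/3) = 29.28 — over.
At y = 1.96 m: A R^(2/3) = 21.27 — close enough.

y_n = 1.96 m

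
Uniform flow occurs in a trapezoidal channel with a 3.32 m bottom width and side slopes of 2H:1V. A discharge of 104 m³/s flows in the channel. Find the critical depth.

y_c = 2.82 m

At critical depth, Q² T / (g A³) = 1, i.e. A³/T = Q²/g = 104²/9.81 = 1103.
Trying y = 3.55 m: A³/T = 2889 — high.
Trying y = 2.46 m: A³/T = 632.9 — low.
Trying y = 2.82 m: A³/T = 1105 — matches.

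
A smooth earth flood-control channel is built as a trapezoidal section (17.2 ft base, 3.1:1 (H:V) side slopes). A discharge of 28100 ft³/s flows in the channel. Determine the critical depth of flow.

y_c = 19.4 ft

At critical depth, Q² T / (g A³) = 1, i.e. A³/T = Q²/g = 28100²/32.2 = 24520000.
Trying y = 14.7 ft: A³/T = 7251000 — short.
Trying y = 24.2 ft: A³/T = 66460000 — over.
Trying y = 19.4 ft: A³/T = 24570000 — close enough.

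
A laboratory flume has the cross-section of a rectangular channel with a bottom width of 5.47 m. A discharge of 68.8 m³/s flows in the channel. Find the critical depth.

y_c = 2.53 m

For a rectangular channel, critical depth y_c = (q²/g)^(1/3) where q = Q/b = 68.8/5.47 = 12.58 m²/s.
So y_c = (12.58²/9.81)^(1/3) = 2.53 m.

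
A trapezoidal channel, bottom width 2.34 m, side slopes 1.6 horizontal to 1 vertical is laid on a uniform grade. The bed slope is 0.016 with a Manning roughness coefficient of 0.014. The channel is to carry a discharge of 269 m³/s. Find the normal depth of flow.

Manning's equation rearranged: A R^(2/3) = nQ / (1·√S) = 0.014 × 269 / (√0.016) = 29.77.
Try y = 3.56 m: A R^(2/3) = 42.55 — over.
Try y = 2.35 m: A R^(2/3) = 16.89 — short.
Try y = 3.04 m: A R^(2/3) = 29.78 — ≈ 29.77.

y_n = 3.04 m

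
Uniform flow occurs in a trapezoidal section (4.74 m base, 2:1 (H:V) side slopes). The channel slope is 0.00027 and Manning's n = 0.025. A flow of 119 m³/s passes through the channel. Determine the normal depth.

Manning's equation rearranged: A R^(2/3) = nQ / (1·√S) = 0.025 × 119 / (√0.00027) = 181.1.
Try y = 7.03 m: A R^(2/3) = 313.5 — too large.
Try y = 4.79 m: A R^(2/3) = 130.4 — too small.
Try y = 5.54 m: A R^(2/3) = 181.1 — close enough.

y_n = 5.54 m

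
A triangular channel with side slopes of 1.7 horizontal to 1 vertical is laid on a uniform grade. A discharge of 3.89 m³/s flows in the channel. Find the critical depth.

At critical depth, Q² T / (g A³) = 1, i.e. A³/T = Q²/g = 3.89²/9.81 = 1.543.
At y = 0.887 m: A³/T = 0.7934 — too small.
At y = 1.21 m: A³/T = 3.748 — too large.
At y = 1.01 m: A³/T = 1.519 — close enough.

y_c = 1.01 m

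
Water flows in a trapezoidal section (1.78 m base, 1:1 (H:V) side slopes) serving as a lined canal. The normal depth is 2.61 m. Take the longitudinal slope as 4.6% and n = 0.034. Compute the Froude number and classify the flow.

supercritical

With bottom width b = 1.78 m and side slope z = 1: A = (b + zy)y = (1.78 + 1×2.61)×2.61 = 11.46 m²; P = b + 2y√(1+z²) = 1.78 + 2×2.61×1.414 = 9.162 m.
Hydraulic radius R = A/P = 11.46/9.162 = 1.251 m.
V = (1/n) R^(2/3) √S = (1/0.034) × 1.251^(2/3) × √0.046 = 7.322 m/s. Hydraulic depth D_h = A/T = 11.46/7 = 1.637 m.
Froude number Fr = V/√(g·D_h) = 7.322/√(9.81×1.637) = 1.83, which is greater than 1, so the flow is supercritical.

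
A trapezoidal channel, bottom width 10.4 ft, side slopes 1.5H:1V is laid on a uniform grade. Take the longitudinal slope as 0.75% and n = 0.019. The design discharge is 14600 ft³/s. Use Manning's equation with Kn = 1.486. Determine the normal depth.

Manning's equation rearranged: A R^(2/3) = nQ / (1.486·√S) = 0.019 × 14600 / (1.486 × √0.0075) = 2156.
Try y = 19.5 ft: A R^(2/3) = 3488 — too large.
Try y = 13.8 ft: A R^(2/3) = 1591 — too small.
Try y = 15.8 ft: A R^(2/3) = 2155 — close enough.

y_n = 15.8 ft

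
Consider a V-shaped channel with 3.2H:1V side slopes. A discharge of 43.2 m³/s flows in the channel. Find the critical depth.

At critical depth, Q² T / (g A³) = 1, i.e. A³/T = Q²/g = 43.2²/9.81 = 190.2.
Trying y = 1.55 m: A³/T = 45.81 — too small.
Trying y = 2.57 m: A³/T = 574 — too large.
Trying y = 2.06 m: A³/T = 189.9 — close enough.

y_c = 2.06 m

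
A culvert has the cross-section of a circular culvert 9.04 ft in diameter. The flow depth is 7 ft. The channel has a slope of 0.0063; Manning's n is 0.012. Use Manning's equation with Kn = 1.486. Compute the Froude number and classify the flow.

supercritical

For a circular section of diameter D = 9.04 ft at depth y = 7 ft, the central angle is θ = 2 arccos(1 − 2y/D) = 4.303 rad. Then A = (D²/8)(θ − sin θ) = 53.33 ft² and P = Dθ/2 = 19.45 ft.
Hydraulic radius R = A/P = 53.33/19.45 = 2.742 ft.
V = (1.486/n) R^(2/3) √S = (1.486/0.012) × 2.742^(2/3) × √0.0063 = 19.25 ft/s. Hydraulic depth D_h = A/T = 53.33/7.558 = 7.056 ft.
Froude number Fr = V/√(g·D_h) = 19.25/√(32.2×7.056) = 1.28, which is greater than 1, so the flow is supercritical.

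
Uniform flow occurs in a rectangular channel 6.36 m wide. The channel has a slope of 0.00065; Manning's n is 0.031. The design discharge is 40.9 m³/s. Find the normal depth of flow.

y_n = 5.02 m

Manning's equation rearranged: A R^(2/3) = nQ / (1·√S) = 0.031 × 40.9 / (√0.00065) = 49.73.
At y = 5.77 m: A R^(2/3) = 59.22 — too large.
At y = 4.07 m: A R^(2/3) = 38.09 — too small.
At y = 5.02 m: A R^(2/3) = 49.78 — close enough.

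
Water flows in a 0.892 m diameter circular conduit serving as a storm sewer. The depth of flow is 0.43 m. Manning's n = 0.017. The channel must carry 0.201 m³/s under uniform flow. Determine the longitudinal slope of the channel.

For a circular section of diameter D = 0.892 m at depth y = 0.43 m, the central angle is θ = 2 arccos(1 − 2y/D) = 3.07 rad. Then A = (D²/8)(θ − sin θ) = 0.2982 m² and P = Dθ/2 = 1.369 m.
Hydraulic radius R = A/P = 0.2982/1.369 = 0.2178 m.
From Manning's equation, S = [nQ / (1 A R^(2/3))]² = [0.017 × 0.201 / (1 × 0.2982 × 0.2178^(2/3))]² = 0.001.

S = 0.001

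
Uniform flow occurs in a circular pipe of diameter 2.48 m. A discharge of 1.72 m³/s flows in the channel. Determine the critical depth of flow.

At critical depth, Q² T / (g A³) = 1, i.e. A³/T = Q²/g = 1.72²/9.81 = 0.3016.
Try y = 0.672 m: A³/T = 0.5365 — high.
Try y = 0.58 m: A³/T = 0.3023 — ≈ 0.3016.

y_c = 0.58 m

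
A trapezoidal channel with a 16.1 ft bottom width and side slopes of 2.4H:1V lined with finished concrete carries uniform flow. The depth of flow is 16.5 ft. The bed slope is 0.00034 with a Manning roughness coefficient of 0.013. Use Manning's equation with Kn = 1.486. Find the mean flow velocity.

V = 9.13 ft/s

With bottom width b = 16.1 ft and side slope z = 2.4: A = (b + zy)y = (16.1 + 2.4×16.5)×16.5 = 919.1 ft²; P = b + 2y√(1+z²) = 16.1 + 2×16.5×2.6 = 101.9 ft.
Hydraulic radius R = A/P = 919.1/101.9 = 9.019 ft.
From Manning's equation, V = (1.486/n) R^(2/3) S^(1/2) = (1.486/0.013) × 9.019^(2/3) × 0.00034^(1/2) = 9.13 ft/s.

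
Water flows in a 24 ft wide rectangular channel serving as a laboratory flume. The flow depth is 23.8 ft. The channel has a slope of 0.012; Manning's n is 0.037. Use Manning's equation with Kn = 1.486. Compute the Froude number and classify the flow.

Flow area A = b·y = 24 × 23.8 = 571.2 ft². Wetted perimeter P = b + 2y = 24 + 2×23.8 = 71.6 ft.
Hydraulic radius R = A/P = 571.2/71.6 = 7.978 ft.
V = (1.486/n) R^(2/3) √S = (1.486/0.037) × 7.978^(2/3) × √0.012 = 17.57 ft/s. Hydraulic depth D_h = A/T = 571.2/24 = 23.8 ft.
Froude number Fr = V/√(g·D_h) = 17.57/√(32.2×23.8) = 0.635, which is less than 1, so the flow is subcritical.

subcritical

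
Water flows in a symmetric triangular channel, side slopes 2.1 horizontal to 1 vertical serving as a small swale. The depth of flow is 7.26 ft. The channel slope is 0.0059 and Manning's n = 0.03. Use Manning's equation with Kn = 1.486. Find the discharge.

Q = 929 ft³/s

For a triangular section with side slope z = 2.1: A = zy² = 2.1×7.26² = 110.7 ft²; P = 2y√(1+z²) = 2×7.26×2.326 = 33.77 ft.
Hydraulic radius R = A/P = 110.7/33.77 = 3.277 ft.
Manning's equation: Q = (1.486/n) A R^(2/3) S^(1/2) = (1.486/0.03) × 110.7 × 3.277^(2/3) × 0.0059^(1/2) = 929 ft³/s.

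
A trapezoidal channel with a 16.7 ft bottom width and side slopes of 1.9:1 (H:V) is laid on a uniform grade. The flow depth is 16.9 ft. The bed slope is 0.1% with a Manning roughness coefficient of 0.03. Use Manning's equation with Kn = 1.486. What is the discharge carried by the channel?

Q = 5690 ft³/s

With bottom width b = 16.7 ft and side slope z = 1.9: A = (b + zy)y = (16.7 + 1.9×16.9)×16.9 = 824.9 ft²; P = b + 2y√(1+z²) = 16.7 + 2×16.9×2.147 = 89.27 ft.
Hydraulic radius R = A/P = 824.9/89.27 = 9.24 ft.
Manning's equation: Q = (1.486/n) A R^(2/3) S^(1/2) = (1.486/0.03) × 824.9 × 9.24^(2/3) × 0.001^(1/2) = 5690 ft³/s.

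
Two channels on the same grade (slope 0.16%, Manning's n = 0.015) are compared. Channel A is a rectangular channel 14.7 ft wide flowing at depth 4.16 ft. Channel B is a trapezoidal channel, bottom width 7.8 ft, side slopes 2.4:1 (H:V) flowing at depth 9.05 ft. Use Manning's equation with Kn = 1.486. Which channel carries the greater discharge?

Channel A: Flow area A = b·y = 14.7 × 4.16 = 61.15 ft². Wetted perimeter P = b + 2y = 14.7 + 2×4.16 = 23.02 ft. Hydraulic radius R = A/P = 61.15/23.02 = 2.656 ft. Q_A = (1.486/0.015)·61.15·2.656^(2/3)·√0.0016 = 464.8 ft³/s.
Channel B: With bottom width b = 7.8 ft and side slope z = 2.4: A = (b + zy)y = (7.8 + 2.4×9.05)×9.05 = 267.2 ft²; P = b + 2y√(1+z²) = 7.8 + 2×9.05×2.6 = 54.86 ft. Hydraulic radius R = A/P = 267.2/54.86 = 4.87 ft. Q_B = (1.486/0.015)·267.2·4.87^(2/3)·√0.0016 = 3042 ft³/s.
Q_A = 464.8 ft³/s vs Q_B = 3042 ft³/s, so channel B carries more.

channel B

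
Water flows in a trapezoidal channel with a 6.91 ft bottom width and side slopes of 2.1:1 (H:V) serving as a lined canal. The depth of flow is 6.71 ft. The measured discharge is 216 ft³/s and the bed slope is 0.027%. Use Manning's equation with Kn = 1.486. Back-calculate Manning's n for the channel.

With bottom width b = 6.91 ft and side slope z = 2.1: A = (b + zy)y = (6.91 + 2.1×6.71)×6.71 = 140.9 ft²; P = b + 2y√(1+z²) = 6.91 + 2×6.71×2.326 = 38.12 ft.
Hydraulic radius R = A/P = 140.9/38.12 = 3.696 ft.
Rearranging Manning's equation: n = (1.486/Q) A R^(2/3) S^(1/2) = (1.486/216) × 140.9 × 3.696^(2/3) × √0.00027 = 0.0381.

n = 0.0381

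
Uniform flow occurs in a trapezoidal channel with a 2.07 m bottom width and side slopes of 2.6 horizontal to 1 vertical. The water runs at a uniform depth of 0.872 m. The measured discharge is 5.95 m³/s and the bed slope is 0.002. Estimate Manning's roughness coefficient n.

With bottom width b = 2.07 m and side slope z = 2.6: A = (b + zy)y = (2.07 + 2.6×0.872)×0.872 = 3.782 m²; P = b + 2y√(1+z²) = 2.07 + 2×0.872×2.786 = 6.928 m.
Hydraulic radius R = A/P = 3.782/6.928 = 0.5459 m.
Rearranging Manning's equation: n = (1/Q) A R^(2/3) S^(1/2) = (1/5.95) × 3.782 × 0.5459^(2/3) × √0.002 = 0.019.

n = 0.019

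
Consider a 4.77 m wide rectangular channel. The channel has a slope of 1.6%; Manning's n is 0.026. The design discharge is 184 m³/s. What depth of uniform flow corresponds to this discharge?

y_n = 5.62 m

Manning's equation rearranged: A R^(2/3) = nQ / (1·√S) = 0.026 × 184 / (√0.016) = 37.82.
Trying y = 3.9 m: A R^(2/3) = 24.16 — short.
Trying y = 7.05 m: A R^(2/3) = 49.43 — over.
Trying y = 5.62 m: A R^(2/3) = 37.8 — matches.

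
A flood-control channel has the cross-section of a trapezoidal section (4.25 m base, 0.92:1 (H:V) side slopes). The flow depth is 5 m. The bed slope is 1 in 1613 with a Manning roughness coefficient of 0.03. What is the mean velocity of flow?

V = 1.52 m/s

With bottom width b = 4.25 m and side slope z = 0.92: A = (b + zy)y = (4.25 + 0.92×5)×5 = 44.25 m²; P = b + 2y√(1+z²) = 4.25 + 2×5×1.359 = 17.84 m.
Hydraulic radius R = A/P = 44.25/17.84 = 2.481 m.
From Manning's equation, V = (1/n) R^(2/3) S^(1/2) = (1/0.03) × 2.481^(2/3) × 0.00062^(1/2) = 1.52 m/s.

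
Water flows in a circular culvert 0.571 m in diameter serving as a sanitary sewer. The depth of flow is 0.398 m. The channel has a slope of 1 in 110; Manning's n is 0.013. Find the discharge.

For a circular section of diameter D = 0.571 m at depth y = 0.398 m, the central angle is θ = 2 arccos(1 − 2y/D) = 3.952 rad. Then A = (D²/8)(θ − sin θ) = 0.1906 m² and P = Dθ/2 = 1.128 m.
Hydraulic radius R = A/P = 0.1906/1.128 = 0.1689 m.
Manning's equation: Q = (1/n) A R^(2/3) S^(1/2) = (1/0.013) × 0.1906 × 0.1689^(2/3) × 0.009091^(1/2) = 0.427 m³/s.

Q = 0.427 m³/s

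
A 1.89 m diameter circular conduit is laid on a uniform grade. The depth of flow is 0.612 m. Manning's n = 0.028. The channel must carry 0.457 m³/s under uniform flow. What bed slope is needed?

For a circular section of diameter D = 1.89 m at depth y = 0.612 m, the central angle is θ = 2 arccos(1 − 2y/D) = 2.421 rad. Then A = (D²/8)(θ − sin θ) = 0.7867 m² and P = Dθ/2 = 2.288 m.
Hydraulic radius R = A/P = 0.7867/2.288 = 0.3438 m.
From Manning's equation, S = [nQ / (1 A R^(2/3))]² = [0.028 × 0.457 / (1 × 0.7867 × 0.3438^(2/3))]² = 0.0011.

S = 0.0011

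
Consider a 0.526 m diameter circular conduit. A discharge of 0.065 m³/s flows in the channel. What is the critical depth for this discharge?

At critical depth, Q² T / (g A³) = 1, i.e. A³/T = Q²/g = 0.065²/9.81 = 0.0004307.
At y = 0.208 m: A³/T = 0.0009929 — over.
At y = 0.148 m: A³/T = 0.0002666 — short.
At y = 0.167 m: A³/T = 0.0004258 — matches.

y_c = 0.167 m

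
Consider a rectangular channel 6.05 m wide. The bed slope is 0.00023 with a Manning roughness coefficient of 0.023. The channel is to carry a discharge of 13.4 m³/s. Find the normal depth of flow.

y_n = 2.66 m

Manning's equation rearranged: A R^(2/3) = nQ / (1·√S) = 0.023 × 13.4 / (√0.00023) = 20.32.
Trying y = 2.04 m: A R^(2/3) = 14.08 — short.
Trying y = 3.35 m: A R^(2/3) = 27.61 — over.
Trying y = 2.66 m: A R^(2/3) = 20.29 — ≈ 20.32.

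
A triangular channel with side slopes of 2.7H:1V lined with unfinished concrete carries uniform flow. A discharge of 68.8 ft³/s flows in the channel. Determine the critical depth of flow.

At critical depth, Q² T / (g A³) = 1, i.e. A³/T = Q²/g = 68.8²/32.2 = 147.
At y = 2.63 ft: A³/T = 458.6 — too large.
At y = 1.71 ft: A³/T = 53.29 — too small.
At y = 2.09 ft: A³/T = 145.4 — close enough.

y_c = 2.09 ft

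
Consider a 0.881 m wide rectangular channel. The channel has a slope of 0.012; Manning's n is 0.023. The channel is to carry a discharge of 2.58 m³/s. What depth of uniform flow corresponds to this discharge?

Manning's equation rearranged: A R^(2/3) = nQ / (1·√S) = 0.023 × 2.58 / (√0.012) = 0.5417.
Try y = 0.962 m: A R^(2/3) = 0.3816 — short.
Try y = 1.29 m: A R^(2/3) = 0.5409 — close enough.

y_n = 1.29 m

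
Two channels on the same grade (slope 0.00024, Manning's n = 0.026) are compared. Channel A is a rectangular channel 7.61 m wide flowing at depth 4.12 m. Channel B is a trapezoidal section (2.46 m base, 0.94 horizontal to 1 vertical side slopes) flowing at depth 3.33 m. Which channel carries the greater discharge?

Channel A: Flow area A = b·y = 7.61 × 4.12 = 31.35 m². Wetted perimeter P = b + 2y = 7.61 + 2×4.12 = 15.85 m. Hydraulic radius R = A/P = 31.35/15.85 = 1.978 m. Q_A = (1/0.026)·31.35·1.978^(2/3)·√0.00024 = 29.44 m³/s.
Channel B: With bottom width b = 2.46 m and side slope z = 0.94: A = (b + zy)y = (2.46 + 0.94×3.33)×3.33 = 18.62 m²; P = b + 2y√(1+z²) = 2.46 + 2×3.33×1.372 = 11.6 m. Hydraulic radius R = A/P = 18.62/11.6 = 1.605 m. Q_B = (1/0.026)·18.62·1.605^(2/3)·√0.00024 = 15.2 m³/s.
Q_A = 29.44 m³/s vs Q_B = 15.2 m³/s, so channel A carries more.

channel A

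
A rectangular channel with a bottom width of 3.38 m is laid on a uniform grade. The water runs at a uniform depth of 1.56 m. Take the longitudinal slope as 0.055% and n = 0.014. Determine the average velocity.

Flow area A = b·y = 3.38 × 1.56 = 5.273 m². Wetted perimeter P = b + 2y = 3.38 + 2×1.56 = 6.5 m.
Hydraulic radius R = A/P = 5.273/6.5 = 0.8112 m.
From Manning's equation, V = (1/n) R^(2/3) S^(1/2) = (1/0.014) × 0.8112^(2/3) × 0.00055^(1/2) = 1.46 m/s.

V = 1.46 m/s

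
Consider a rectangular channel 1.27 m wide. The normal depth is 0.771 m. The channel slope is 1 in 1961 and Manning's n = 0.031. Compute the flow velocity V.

Flow area A = b·y = 1.27 × 0.771 = 0.9792 m². Wetted perimeter P = b + 2y = 1.27 + 2×0.771 = 2.812 m.
Hydraulic radius R = A/P = 0.9792/2.812 = 0.3482 m.
From Manning's equation, V = (1/n) R^(2/3) S^(1/2) = (1/0.031) × 0.3482^(2/3) × 0.0005099^(1/2) = 0.361 m/s.

V = 0.361 m/s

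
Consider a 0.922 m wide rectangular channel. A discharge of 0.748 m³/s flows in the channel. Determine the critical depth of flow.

y_c = 0.406 m

For a rectangular channel, critical depth y_c = (q²/g)^(1/3) where q = Q/b = 0.748/0.922 = 0.8113 m²/s.
So y_c = (0.8113²/9.81)^(1/3) = 0.406 m.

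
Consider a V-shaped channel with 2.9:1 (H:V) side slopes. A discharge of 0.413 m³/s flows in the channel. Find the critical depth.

y_c = 0.334 m

At critical depth, Q² T / (g A³) = 1, i.e. A³/T = Q²/g = 0.413²/9.81 = 0.01739.
Trying y = 0.404 m: A³/T = 0.04526 — too large.
Trying y = 0.285 m: A³/T = 0.007907 — too small.
Trying y = 0.334 m: A³/T = 0.01748 — close enough.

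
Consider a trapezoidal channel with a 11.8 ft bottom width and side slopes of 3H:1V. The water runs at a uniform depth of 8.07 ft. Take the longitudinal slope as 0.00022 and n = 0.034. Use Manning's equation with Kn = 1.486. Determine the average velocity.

With bottom width b = 11.8 ft and side slope z = 3: A = (b + zy)y = (11.8 + 3×8.07)×8.07 = 290.6 ft²; P = b + 2y√(1+z²) = 11.8 + 2×8.07×3.162 = 62.84 ft.
Hydraulic radius R = A/P = 290.6/62.84 = 4.625 ft.
From Manning's equation, V = (1.486/n) R^(2/3) S^(1/2) = (1.486/0.034) × 4.625^(2/3) × 0.00022^(1/2) = 1.8 ft/s.

V = 1.8 ft/s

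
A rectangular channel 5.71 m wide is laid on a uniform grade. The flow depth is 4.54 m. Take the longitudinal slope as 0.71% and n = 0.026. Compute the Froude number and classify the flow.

Flow area A = b·y = 5.71 × 4.54 = 25.92 m². Wetted perimeter P = b + 2y = 5.71 + 2×4.54 = 14.79 m.
Hydraulic radius R = A/P = 25.92/14.79 = 1.753 m.
V = (1/n) R^(2/3) √S = (1/0.026) × 1.753^(2/3) × √0.0071 = 4.711 m/s. Hydraulic depth D_h = A/T = 25.92/5.71 = 4.54 m.
Froude number Fr = V/√(g·D_h) = 4.711/√(9.81×4.54) = 0.706, which is less than 1, so the flow is subcritical.

subcritical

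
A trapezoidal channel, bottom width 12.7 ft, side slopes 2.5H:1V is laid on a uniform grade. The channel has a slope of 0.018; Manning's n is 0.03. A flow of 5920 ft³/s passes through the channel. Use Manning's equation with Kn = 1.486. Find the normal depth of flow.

y_n = 8.75 ft

Manning's equation rearranged: A R^(2/3) = nQ / (1.486·√S) = 0.03 × 5920 / (1.486 × √0.018) = 890.8.
Try y = 9.77 ft: A R^(2/3) = 1137 — high.
Try y = 6.52 ft: A R^(2/3) = 472.8 — low.
Try y = 8.75 ft: A R^(2/3) = 891.4 — close enough.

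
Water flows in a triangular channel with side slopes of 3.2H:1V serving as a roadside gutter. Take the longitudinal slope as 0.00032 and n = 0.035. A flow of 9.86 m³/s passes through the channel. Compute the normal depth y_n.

Manning's equation rearranged: A R^(2/3) = nQ / (1·√S) = 0.035 × 9.86 / (√0.00032) = 19.29.
Try y = 2.04 m: A R^(2/3) = 13.08 — low.
Try y = 2.75 m: A R^(2/3) = 29.01 — high.
Try y = 2.36 m: A R^(2/3) = 19.29 — matches.

y_n = 2.36 m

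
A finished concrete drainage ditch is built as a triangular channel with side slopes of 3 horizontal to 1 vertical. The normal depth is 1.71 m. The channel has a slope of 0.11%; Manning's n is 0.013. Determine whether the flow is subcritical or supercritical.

subcritical

For a triangular section with side slope z = 3: A = zy² = 3×1.71² = 8.772 m²; P = 2y√(1+z²) = 2×1.71×3.162 = 10.81 m.
Hydraulic radius R = A/P = 8.772/10.81 = 0.8111 m.
V = (1/n) R^(2/3) √S = (1/0.013) × 0.8111^(2/3) × √0.0011 = 2.219 m/s. Hydraulic depth D_h = A/T = 8.772/10.26 = 0.855 m.
Froude number Fr = V/√(g·D_h) = 2.219/√(9.81×0.855) = 0.766, which is less than 1, so the flow is subcritical.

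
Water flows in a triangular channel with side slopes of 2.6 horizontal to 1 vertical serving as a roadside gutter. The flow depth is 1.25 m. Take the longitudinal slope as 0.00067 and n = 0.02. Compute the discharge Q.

Q = 3.67 m³/s

For a triangular section with side slope z = 2.6: A = zy² = 2.6×1.25² = 4.062 m²; P = 2y√(1+z²) = 2×1.25×2.786 = 6.964 m.
Hydraulic radius R = A/P = 4.062/6.964 = 0.5833 m.
Manning's equation: Q = (1/n) A R^(2/3) S^(1/2) = (1/0.02) × 4.062 × 0.5833^(2/3) × 0.00067^(1/2) = 3.67 m³/s.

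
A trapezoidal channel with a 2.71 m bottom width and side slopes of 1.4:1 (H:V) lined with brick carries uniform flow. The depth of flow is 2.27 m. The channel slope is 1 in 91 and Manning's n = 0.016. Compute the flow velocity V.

With bottom width b = 2.71 m and side slope z = 1.4: A = (b + zy)y = (2.71 + 1.4×2.27)×2.27 = 13.37 m²; P = b + 2y√(1+z²) = 2.71 + 2×2.27×1.72 = 10.52 m.
Hydraulic radius R = A/P = 13.37/10.52 = 1.27 m.
From Manning's equation, V = (1/n) R^(2/3) S^(1/2) = (1/0.016) × 1.27^(2/3) × 0.01099^(1/2) = 7.69 m/s.

V = 7.69 m/s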